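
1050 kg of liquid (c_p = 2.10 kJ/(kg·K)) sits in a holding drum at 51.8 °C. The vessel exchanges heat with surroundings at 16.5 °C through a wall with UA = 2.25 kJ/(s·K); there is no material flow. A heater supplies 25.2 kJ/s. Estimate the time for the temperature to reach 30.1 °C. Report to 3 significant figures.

2260 s

Lumped-capacitance energy balance: M c_p dT/dt = UA(T_amb − T) + Q̇.
τ = M c_p/UA = 980.00 s; T_ss = T_amb + Q̇/UA = 16.5 + 25.2/2.25 = 27.700 °C.
T(t) = T_ss + (T₀ − T_ss)e^(−t/τ); set T = 30.1:
t = −τ ln[(T − T_ss)/(T₀ − T_ss)] = −980.00 · ln(0.099585) = 2260.6 s.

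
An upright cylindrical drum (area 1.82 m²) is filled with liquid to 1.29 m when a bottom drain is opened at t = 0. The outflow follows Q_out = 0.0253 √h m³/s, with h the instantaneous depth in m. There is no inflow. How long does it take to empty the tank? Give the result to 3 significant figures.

163 s

A dh/dt = −Q_out = −0.0253 √h.
Separate and integrate: 2(√h − √h₀) = −(0.0253/A) t.
Tank is empty when √h = 0: t_empty = 2A√h₀/0.0253.
t_empty = 2·1.82·√1.29/0.0253 = 3.6400·1.1358/0.0253 = 163.41 s.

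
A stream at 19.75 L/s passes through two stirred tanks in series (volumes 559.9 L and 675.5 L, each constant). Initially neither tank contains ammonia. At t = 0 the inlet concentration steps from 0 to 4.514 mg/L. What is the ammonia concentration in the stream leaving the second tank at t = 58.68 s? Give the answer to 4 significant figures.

2.529 mg/L

Each tank obeys Vᵢ dCᵢ/dt = Q(Cᵢ₋₁ − Cᵢ), so τᵢ = Vᵢ/Q.
τ₁ = 559.9/19.75 = 28.3494 s; τ₂ = 675.5/19.75 = 34.2025 s.
Tank 1: C₁ = C_in(1 − e^(−t/τ₁)). Tank 2 (τ₁ ≠ τ₂): C₂ = C_in[1 − (τ₁ e^(−t/τ₁) − τ₂ e^(−t/τ₂))/(τ₁ − τ₂)].
At t = 58.68: e^(−t/τ₁) = 0.126200, e^(−t/τ₂) = 0.179845.
C₂ = 4.514·[1 − (28.3494·0.126200 − 34.2025·0.179845)/(-5.85316)] = 4.514·0.560332 = 2.52934 mg/L.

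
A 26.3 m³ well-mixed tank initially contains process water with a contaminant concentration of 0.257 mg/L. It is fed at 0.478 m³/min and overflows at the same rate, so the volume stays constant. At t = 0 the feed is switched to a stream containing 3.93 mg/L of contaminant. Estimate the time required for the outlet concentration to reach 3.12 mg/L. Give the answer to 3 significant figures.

Unsteady species balance (constant V, well mixed): V dC/dt = Q(C_in − C), so τ = V/Q = 55.021 min.
C(t) = C_in + (C₀ − C_in) e^(−t/τ). Set C = 3.12 and solve for t:
e^(−t/τ) = (C − C_in)/(C₀ − C_in) = (3.12 − 3.93)/(0.257 − 3.93) = 0.22053
t = −τ ln(…) = 55.021 × 1.5117 = 83.177 min.

83.2 min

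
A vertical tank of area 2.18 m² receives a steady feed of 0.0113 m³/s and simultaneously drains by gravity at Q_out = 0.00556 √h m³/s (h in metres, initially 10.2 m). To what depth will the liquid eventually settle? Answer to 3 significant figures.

4.13 m

A dh/dt = Q_in − 0.00556 √h. Steady state requires inflow = outflow:
Q_in = 0.00556 √h_ss ⇒ √h_ss = 0.0113/0.00556 = 2.0324.
h_ss = 2.0324² = 4.1305 m. (Since h₀ = 10.2 m > h_ss, the level will fall toward this value.)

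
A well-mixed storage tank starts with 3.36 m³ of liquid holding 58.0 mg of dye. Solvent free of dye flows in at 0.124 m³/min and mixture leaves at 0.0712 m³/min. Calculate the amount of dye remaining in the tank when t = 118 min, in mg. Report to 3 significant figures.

Total volume: dV/dt = Q_in − Q_out = 0.052800 m³/min, so V(t) = 3.36 + 0.052800 t and V(118) = 9.5904 m³.
Solute balance: dm/dt = 0 − Q_out C = −Q_out m/V(t).
Separate: dm/m = −Q_out dt/V(t) ⇒ ln(m/m₀) = −(Q_out/(Q_in−Q_out)) ln(V/V₀).
m = m₀ (V₀/V)^(Q_out/(Q_in−Q_out)) = 58.0 × (3.36/9.5904)^(1.3485) = 14.099 mg.

14.1 mg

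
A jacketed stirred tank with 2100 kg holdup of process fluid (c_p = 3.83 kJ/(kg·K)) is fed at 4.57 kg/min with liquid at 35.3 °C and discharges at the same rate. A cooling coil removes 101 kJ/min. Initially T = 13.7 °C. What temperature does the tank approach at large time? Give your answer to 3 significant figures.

Energy balance: M c_p dT/dt = ṁ c_p (T_in − T) − 101.
At steady state dT/dt = 0 ⇒ T_ss = T_in − Q̇/(ṁ c_p) = 35.3 − 101/(4.57·3.83) = 29.530 °C.

29.5 °C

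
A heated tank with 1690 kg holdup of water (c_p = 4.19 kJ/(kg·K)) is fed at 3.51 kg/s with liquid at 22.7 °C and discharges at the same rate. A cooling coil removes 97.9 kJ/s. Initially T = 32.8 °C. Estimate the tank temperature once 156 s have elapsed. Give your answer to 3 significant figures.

28.2 °C

M c_p dT/dt = ṁ c_p (T_in − T) − Q̇.
τ = M/ṁ = 481.48 s; T_ss = T_in − Q̇/(ṁ c_p) = 22.7 − 97.9/(3.51·4.19) = 16.043 °C.
This is linear first-order; T(t) = T_ss + (T₀ − T_ss) e^(−t/τ).
T(156) = 16.043 + (16.757)·e^(−156/481.48) = 16.043 + (16.757)·0.72325 = 28.163 °C.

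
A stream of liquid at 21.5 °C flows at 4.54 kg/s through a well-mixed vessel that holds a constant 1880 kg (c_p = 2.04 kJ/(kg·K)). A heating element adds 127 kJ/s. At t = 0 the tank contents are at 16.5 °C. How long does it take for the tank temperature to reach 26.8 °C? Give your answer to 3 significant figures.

331 s

M c_p dT/dt = ṁ c_p (T_in − T) + Q̇.
τ = M/ṁ = 414.10 s; T_ss = T_in + Q̇/(ṁ c_p) = 35.213 °C.
T(t) = T_ss + (T₀ − T_ss) e^(−t/τ). Set T = 26.8:
e^(−t/τ) = (26.8 − 35.213)/(16.5 − 35.213) = 0.44957
t = −414.10 · ln(0.44957) = 331.06 s.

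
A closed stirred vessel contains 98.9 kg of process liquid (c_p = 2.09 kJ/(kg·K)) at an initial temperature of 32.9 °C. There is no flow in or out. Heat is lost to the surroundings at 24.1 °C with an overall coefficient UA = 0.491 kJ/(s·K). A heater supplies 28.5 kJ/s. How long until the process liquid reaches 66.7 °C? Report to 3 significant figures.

488 s

M c_p dT/dt = −UA(T − T_amb) + Q̇.
τ = M c_p/UA = 420.98 s; T_ss = T_amb + Q̇/UA = 24.1 + 28.5/0.491 = 82.145 °C.
T(t) = T_ss + (T₀ − T_ss)e^(−t/τ); set T = 66.7:
t = −τ ln[(T − T_ss)/(T₀ − T_ss)] = −420.98 · ln(0.31363) = 488.14 s.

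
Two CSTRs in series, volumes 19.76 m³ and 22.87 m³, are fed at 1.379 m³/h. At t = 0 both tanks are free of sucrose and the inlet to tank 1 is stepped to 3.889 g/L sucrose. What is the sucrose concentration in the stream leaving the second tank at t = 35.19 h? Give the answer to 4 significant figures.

2.583 g/L

Species balance on tank i: dCᵢ/dt = (Cᵢ₋₁ − Cᵢ)/τᵢ with τᵢ = Vᵢ/Q.
τ₁ = 19.76/1.379 = 14.3292 h; τ₂ = 22.87/1.379 = 16.5845 h.
Tank 1: C₁ = C_in(1 − e^(−t/τ₁)). Tank 2 (τ₁ ≠ τ₂): C₂ = C_in[1 − (τ₁ e^(−t/τ₁) − τ₂ e^(−t/τ₂))/(τ₁ − τ₂)].
At t = 35.19: e^(−t/τ₁) = 0.0857928, e^(−t/τ₂) = 0.119808.
C₂ = 3.889·[1 − (14.3292·0.0857928 − 16.5845·0.119808)/(-2.25526)] = 3.889·0.664068 = 2.58256 g/L.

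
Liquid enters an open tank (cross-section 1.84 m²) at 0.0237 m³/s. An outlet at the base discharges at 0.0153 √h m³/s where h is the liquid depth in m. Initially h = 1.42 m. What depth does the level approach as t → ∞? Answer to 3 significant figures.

2.40 m

Unsteady balance on liquid volume: A dh/dt = Q_in − 0.0153 √h. At steady state dh/dt = 0:
Q_in = 0.0153 √h_ss ⇒ √h_ss = 0.0237/0.0153 = 1.5490.
h_ss = 1.5490² = 2.3995 m. (Since h₀ = 1.42 m < h_ss, the level will rise toward this value.)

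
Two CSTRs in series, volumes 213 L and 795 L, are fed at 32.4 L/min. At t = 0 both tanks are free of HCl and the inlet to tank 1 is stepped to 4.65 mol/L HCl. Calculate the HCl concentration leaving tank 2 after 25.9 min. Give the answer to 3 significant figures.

Species balance on tank i: dCᵢ/dt = (Cᵢ₋₁ − Cᵢ)/τᵢ with τᵢ = Vᵢ/Q.
τ₁ = 213/32.4 = 6.5741 min; τ₂ = 795/32.4 = 24.537 min.
Solving the cascade with C₁(0)=C₂(0)=0 gives C₂(t) = C_in[1 − (τ₁ e^(−t/τ₁) − τ₂ e^(−t/τ₂))/(τ₁ − τ₂)].
At t = 25.9: e^(−t/τ₁) = 0.019454, e^(−t/τ₂) = 0.34800.
C₂ = 4.65·[1 − (6.5741·0.019454 − 24.537·0.34800)/(-17.963)] = 4.65·0.53176 = 2.4727 mol/L.

2.47 mol/L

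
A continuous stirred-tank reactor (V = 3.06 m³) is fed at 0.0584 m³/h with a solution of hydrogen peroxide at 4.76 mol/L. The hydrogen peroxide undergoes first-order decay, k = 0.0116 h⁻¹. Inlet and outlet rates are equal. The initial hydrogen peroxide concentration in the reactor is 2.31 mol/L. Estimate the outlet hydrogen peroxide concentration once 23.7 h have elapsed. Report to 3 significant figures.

Accumulation = in − out − consumed: V dC/dt = Q C_in − Q C − k V C.
This is linear with rate a = Q/V + k = 0.030685 h⁻¹.
C_ss = Q C_in/(Q + kV) = 2.9606 mol/L; C(t) = C_ss + (C₀ − C_ss) e^(−a t).
C(23.7) = 2.9606 + (-0.65055)·e^(−0.030685·23.7) = 2.9606 + (-0.65055)·0.48324 = 2.6462 mol/L.

2.65 mol/L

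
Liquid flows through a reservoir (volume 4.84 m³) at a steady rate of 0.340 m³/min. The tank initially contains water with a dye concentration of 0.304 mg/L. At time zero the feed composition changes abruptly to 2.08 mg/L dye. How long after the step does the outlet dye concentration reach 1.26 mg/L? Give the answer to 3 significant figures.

Species balance: V dC/dt = Q(C_in − C) ⇒ τ = V/Q = 14.235 min.
C(t) = C_in + (C₀ − C_in) e^(−t/τ). Set C = 1.26 and solve for t:
e^(−t/τ) = (C − C_in)/(C₀ − C_in) = (1.26 − 2.08)/(0.304 − 2.08) = 0.46171
t = −τ ln(…) = 14.235 × 0.77281 = 11.001 min.

11.0 min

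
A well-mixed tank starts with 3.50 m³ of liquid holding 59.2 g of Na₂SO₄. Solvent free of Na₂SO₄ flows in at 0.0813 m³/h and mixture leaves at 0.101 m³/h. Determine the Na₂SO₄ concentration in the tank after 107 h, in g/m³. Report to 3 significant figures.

0.377 g/m³

Total volume: dV/dt = Q_in − Q_out = -0.019700 m³/h, so V(t) = 3.50 − 0.019700 t and V(107) = 1.3921 m³.
No Na₂SO₄ enters, so dm/dt = −Q_out · (m/V).
dm/m = −Q_out dt/(V₀ − 0.019700 t); integrating gives ln(m/m₀) = −(Q_out/(Q_in−Q_out)) ln(V/V₀).
m = m₀ (V₀/V)^(Q_out/(Q_in−Q_out)) = 59.2 × (3.50/1.3921)^(-5.1269) = 0.52423 g.
C = m/V = 0.52423/1.3921 = 0.37657 g/m³.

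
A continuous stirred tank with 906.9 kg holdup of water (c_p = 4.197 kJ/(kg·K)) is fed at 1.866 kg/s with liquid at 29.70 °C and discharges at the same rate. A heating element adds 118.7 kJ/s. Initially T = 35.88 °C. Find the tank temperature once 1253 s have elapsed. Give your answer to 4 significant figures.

M c_p dT/dt = ṁ c_p (T_in − T) + Q̇.
τ = M/ṁ = 486.013 s; T_ss = T_in + Q̇/(ṁ c_p) = 29.70 + 118.7/(1.866·4.197) = 44.8565 °C.
Integrating: T(t) = T_ss + (T₀ − T_ss) e^(−t/τ).
T(1253) = 44.8565 + (-8.97654)·e^(−1253/486.013) = 44.8565 + (-8.97654)·0.0759165 = 44.1751 °C.

44.18 °C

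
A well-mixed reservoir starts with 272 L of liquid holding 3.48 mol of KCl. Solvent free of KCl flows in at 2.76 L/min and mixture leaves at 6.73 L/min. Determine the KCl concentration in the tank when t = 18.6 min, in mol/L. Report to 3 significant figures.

Total volume: dV/dt = Q_in − Q_out = -3.9700 L/min, so V(t) = 272 − 3.9700 t and V(18.6) = 198.16 L.
Species balance (pure solvent in): dm/dt = −Q_out · m/V(t).
Separate: dm/m = −Q_out dt/V(t) ⇒ ln(m/m₀) = −(Q_out/(Q_in−Q_out)) ln(V/V₀).
m = m₀ (V₀/V)^(Q_out/(Q_in−Q_out)) = 3.48 × (272/198.16)^(-1.6952) = 2.0342 mol.
C = m/V = 2.0342/198.16 = 0.010265 mol/L.

0.0103 mol/L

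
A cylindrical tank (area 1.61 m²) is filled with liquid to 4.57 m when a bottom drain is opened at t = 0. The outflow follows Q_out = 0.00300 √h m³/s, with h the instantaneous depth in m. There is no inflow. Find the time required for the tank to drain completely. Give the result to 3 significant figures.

2290 s

Accumulation of liquid (constant cross-section A): A dh/dt = −0.00300 √h.
∫ h^(−1/2) dh = −(0.00300/A) ∫ dt, giving 2√h = 2√h₀ − (0.00300/A) t.
Set h = 0: 2√h₀ = (0.00300/A) t_empty ⇒ t_empty = 2A√h₀/0.00300.
t_empty = 2·1.61·√4.57/0.00300 = 3.2200·2.1378/0.00300 = 2294.5 s.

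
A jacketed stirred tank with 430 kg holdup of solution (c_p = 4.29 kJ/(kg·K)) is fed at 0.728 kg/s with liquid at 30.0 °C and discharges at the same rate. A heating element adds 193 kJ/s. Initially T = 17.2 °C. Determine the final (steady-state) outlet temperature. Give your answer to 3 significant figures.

Heat balance on the well-mixed liquid: M c_p dT/dt = ṁ c_p (T_in − T) + 193.
At steady state dT/dt = 0 ⇒ T_ss = T_in + Q̇/(ṁ c_p) = 30.0 + 193/(0.728·4.29) = 91.797 °C.

91.8 °C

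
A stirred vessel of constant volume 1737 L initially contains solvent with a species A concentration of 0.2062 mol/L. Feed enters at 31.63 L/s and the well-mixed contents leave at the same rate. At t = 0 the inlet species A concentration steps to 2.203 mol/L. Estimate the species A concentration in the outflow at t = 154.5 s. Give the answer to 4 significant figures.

2.083 mol/L

Species balance on the tank: V dC/dt = Q(C_in − C).
Rewrite as dC/dt + C/τ = C_in/τ, τ = V/Q = 54.9162 s.
C approaches C_in exponentially: C(t) = C_in + (C₀ − C_in) e^(−t/τ).
C(154.5) = 2.203 + (0.2062 − 2.203)·e^(−154.5/54.9162) = 2.203 + (-1.99680)·0.0600021 = 2.08319 mol/L.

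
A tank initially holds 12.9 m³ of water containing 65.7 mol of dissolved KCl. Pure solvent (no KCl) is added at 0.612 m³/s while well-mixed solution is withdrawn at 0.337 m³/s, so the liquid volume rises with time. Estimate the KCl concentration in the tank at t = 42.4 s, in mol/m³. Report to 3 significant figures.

Total volume: dV/dt = Q_in − Q_out = 0.27500 m³/s, so V(t) = 12.9 + 0.27500 t and V(42.4) = 24.560 m³.
Solute balance: dm/dt = 0 − Q_out C = −Q_out m/V(t).
dm/m = −Q_out dt/(V₀ + 0.27500 t); integrating gives ln(m/m₀) = −(Q_out/(Q_in−Q_out)) ln(V/V₀).
m = m₀ (V₀/V)^(Q_out/(Q_in−Q_out)) = 65.7 × (12.9/24.560)^(1.2255) = 29.846 mol.
C = m/V = 29.846/24.560 = 1.2152 mol/m³.

1.22 mol/m³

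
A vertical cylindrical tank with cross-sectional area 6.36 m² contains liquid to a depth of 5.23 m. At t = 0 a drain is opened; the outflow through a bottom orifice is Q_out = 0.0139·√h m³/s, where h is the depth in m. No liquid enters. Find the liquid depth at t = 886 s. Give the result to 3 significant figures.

1.74 m

Mass balance (ρ constant): A dh/dt = −0.0139 √h.
Separate and integrate: 2(√h − √h₀) = −(0.0139/A) t.
√h = √5.23 − 0.0139·886/(2·6.36) = 2.2869 − 0.96819 = 1.3187.
h = 1.3187² = 1.7390 m.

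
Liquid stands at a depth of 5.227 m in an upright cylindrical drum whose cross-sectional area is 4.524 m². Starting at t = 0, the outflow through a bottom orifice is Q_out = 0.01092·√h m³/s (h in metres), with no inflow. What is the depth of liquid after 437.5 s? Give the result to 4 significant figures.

A dh/dt = −Q_out = −0.01092 √h.
∫ h^(−1/2) dh = −(0.01092/A) ∫ dt, giving 2√h = 2√h₀ − (0.01092/A) t.
√h = √5.227 − 0.01092·437.5/(2·4.524) = 2.28626 − 0.528017 = 1.75825.
h = 1.75825² = 3.09143 m.

3.091 m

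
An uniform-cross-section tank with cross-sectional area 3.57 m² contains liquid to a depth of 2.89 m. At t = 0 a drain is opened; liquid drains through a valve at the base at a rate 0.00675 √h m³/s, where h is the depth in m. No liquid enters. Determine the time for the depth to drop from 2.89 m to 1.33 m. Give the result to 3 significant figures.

578 s

A dh/dt = −Q_out = −0.00675 √h.
Separate and integrate: 2(√h − √h₀) = −(0.00675/A) t.
t = 2A(√h₀ − √h)/0.00675 = 2·3.57·(√2.89 − √1.33)/0.00675
  = 7.1400 × (1.7000 − 1.1533) / 0.00675 = 578.33 s.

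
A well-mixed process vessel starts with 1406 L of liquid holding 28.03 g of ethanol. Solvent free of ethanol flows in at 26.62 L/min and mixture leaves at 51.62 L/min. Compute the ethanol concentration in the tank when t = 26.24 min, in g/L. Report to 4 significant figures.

0.01021 g/L

Let m(t) be the amount of ethanol. Volume: V(t) = V₀ + (Q_in − Q_out) t = 1406 − 25.0000 t; V(26.24) = 750.000 L.
No ethanol enters, so dm/dt = −Q_out · (m/V).
Separate: dm/m = −Q_out dt/V(t) ⇒ ln(m/m₀) = −(Q_out/(Q_in−Q_out)) ln(V/V₀).
m = m₀ (V₀/V)^(Q_out/(Q_in−Q_out)) = 28.03 × (1406/750.000)^(-2.06480) = 7.65754 g.
C = m/V = 7.65754/750.000 = 0.0102101 g/L.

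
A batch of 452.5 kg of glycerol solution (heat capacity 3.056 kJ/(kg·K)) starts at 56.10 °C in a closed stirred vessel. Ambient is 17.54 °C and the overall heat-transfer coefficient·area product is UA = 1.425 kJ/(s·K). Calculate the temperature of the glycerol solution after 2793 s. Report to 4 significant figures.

19.71 °C

Lumped-capacitance energy balance: M c_p dT/dt = UA(T_amb − T).
dT/dt = (T_ss − T)/τ with T_ss = T_amb = 17.5400 °C, τ = M c_p/UA = 452.5·3.056/1.425 = 970.414 s.
This is linear first-order; T(t) = T_ss + (T₀ − T_ss) e^(−t/τ).
T(2793) = 17.5400 + (38.5600)·0.0562385 = 19.7086 °C.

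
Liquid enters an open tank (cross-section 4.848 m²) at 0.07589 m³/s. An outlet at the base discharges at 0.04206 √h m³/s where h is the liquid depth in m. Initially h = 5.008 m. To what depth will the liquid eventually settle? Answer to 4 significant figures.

3.256 m

Level balance: A dh/dt = 0.07589 − 0.04206 √h. Setting dh/dt = 0:
Q_in = 0.04206 √h_ss ⇒ √h_ss = 0.07589/0.04206 = 1.80433.
h_ss = 1.80433² = 3.25560 m. (Since h₀ = 5.008 m > h_ss, the level will fall toward this value.)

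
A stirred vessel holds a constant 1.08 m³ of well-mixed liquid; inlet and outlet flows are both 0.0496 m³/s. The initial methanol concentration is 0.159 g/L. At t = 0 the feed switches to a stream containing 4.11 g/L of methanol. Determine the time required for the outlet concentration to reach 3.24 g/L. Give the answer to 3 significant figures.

32.9 s

Species balance: V dC/dt = Q(C_in − C) ⇒ τ = V/Q = 21.774 s.
C(t) = C_in + (C₀ − C_in) e^(−t/τ). Set C = 3.24 and solve for t:
e^(−t/τ) = (C − C_in)/(C₀ − C_in) = (3.24 − 4.11)/(0.159 − 4.11) = 0.22020
t = −τ ln(…) = 21.774 × 1.5132 = 32.949 s.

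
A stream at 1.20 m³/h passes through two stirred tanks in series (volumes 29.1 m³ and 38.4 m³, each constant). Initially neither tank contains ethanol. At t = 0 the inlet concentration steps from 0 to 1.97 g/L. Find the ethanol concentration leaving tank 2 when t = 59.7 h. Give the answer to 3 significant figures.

Species balance on tank i: dCᵢ/dt = (Cᵢ₋₁ − Cᵢ)/τᵢ with τᵢ = Vᵢ/Q.
τ₁ = 29.1/1.20 = 24.250 h; τ₂ = 38.4/1.20 = 32.000 h.
Solving the cascade with C₁(0)=C₂(0)=0 gives C₂(t) = C_in[1 − (τ₁ e^(−t/τ₁) − τ₂ e^(−t/τ₂))/(τ₁ − τ₂)].
At t = 59.7: e^(−t/τ₁) = 0.085277, e^(−t/τ₂) = 0.15480.
C₂ = 1.97·[1 − (24.250·0.085277 − 32.000·0.15480)/(-7.7500)] = 1.97·0.62766 = 1.2365 g/L.

1.24 g/L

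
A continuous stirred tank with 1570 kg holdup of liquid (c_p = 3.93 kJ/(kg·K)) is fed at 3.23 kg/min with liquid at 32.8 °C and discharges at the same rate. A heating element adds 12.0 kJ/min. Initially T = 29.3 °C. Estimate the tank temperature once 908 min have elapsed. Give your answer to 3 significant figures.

33.1 °C

Unsteady energy balance on the tank contents: M c_p dT/dt = ṁ c_p (T_in − T) + 12.0.
Rearrange: dT/dt = (T_ss − T)/τ with τ = M/ṁ = 486.07 min and T_ss = T_in + Q̇/(ṁ c_p) = 33.745 °C.
Integrating: T(t) = T_ss + (T₀ − T_ss) e^(−t/τ).
T(908) = 33.745 + (-4.4453)·e^(−908/486.07) = 33.745 + (-4.4453)·0.15442 = 33.059 °C.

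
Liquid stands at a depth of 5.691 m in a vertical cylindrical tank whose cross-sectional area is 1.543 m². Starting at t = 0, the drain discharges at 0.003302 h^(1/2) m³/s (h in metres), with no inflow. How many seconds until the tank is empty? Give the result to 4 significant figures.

2230 s

A dh/dt = −Q_out = −0.003302 √h.
Separate and integrate: 2(√h − √h₀) = −(0.003302/A) t.
Tank is empty when √h = 0: t_empty = 2A√h₀/0.003302.
t_empty = 2·1.543·√5.691/0.003302 = 3.08600·2.38558/0.003302 = 2229.53 s.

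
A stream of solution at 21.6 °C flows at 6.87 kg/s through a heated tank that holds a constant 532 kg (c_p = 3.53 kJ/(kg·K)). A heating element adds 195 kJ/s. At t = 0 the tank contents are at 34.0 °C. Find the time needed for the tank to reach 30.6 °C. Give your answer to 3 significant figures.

Unsteady energy balance on the tank contents: M c_p dT/dt = ṁ c_p (T_in − T) + 195.
τ = M/ṁ = 77.438 s; T_ss = T_in + Q̇/(ṁ c_p) = 29.641 °C.
T(t) = T_ss + (T₀ − T_ss) e^(−t/τ). Set T = 30.6:
e^(−t/τ) = (30.6 − 29.641)/(34.0 − 29.641) = 0.22003
t = −77.438 · ln(0.22003) = 117.24 s.

117 s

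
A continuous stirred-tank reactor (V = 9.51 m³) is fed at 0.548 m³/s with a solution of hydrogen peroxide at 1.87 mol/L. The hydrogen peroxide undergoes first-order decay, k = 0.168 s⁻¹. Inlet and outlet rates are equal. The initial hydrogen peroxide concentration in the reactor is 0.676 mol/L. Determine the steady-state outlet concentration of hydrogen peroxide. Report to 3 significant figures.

Species balance: V dC/dt = Q C_in − Q C − k V C.
At steady state: 0 = Q C_in − (Q + kV) C_ss, so C_ss = Q C_in/(Q + kV).
C_ss = 0.548·1.87/(0.548 + 0.168·9.51) = 1.0248/2.1457 = 0.47759 mol/L.

0.478 mol/L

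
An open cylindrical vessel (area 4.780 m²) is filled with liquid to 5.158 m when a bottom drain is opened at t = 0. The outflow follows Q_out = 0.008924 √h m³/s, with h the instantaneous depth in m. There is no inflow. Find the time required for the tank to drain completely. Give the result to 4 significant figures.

2433 s

Mass balance (ρ constant): A dh/dt = −0.008924 √h.
∫ h^(−1/2) dh = −(0.008924/A) ∫ dt, giving 2√h = 2√h₀ − (0.008924/A) t.
Set h = 0: 2√h₀ = (0.008924/A) t_empty ⇒ t_empty = 2A√h₀/0.008924.
t_empty = 2·4.780·√5.158/0.008924 = 9.56000·2.27112/0.008924 = 2432.98 s.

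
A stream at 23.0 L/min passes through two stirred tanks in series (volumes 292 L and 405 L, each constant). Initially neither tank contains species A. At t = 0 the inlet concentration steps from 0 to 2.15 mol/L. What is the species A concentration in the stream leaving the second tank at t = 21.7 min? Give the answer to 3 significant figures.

0.909 mol/L

Each tank obeys Vᵢ dCᵢ/dt = Q(Cᵢ₋₁ − Cᵢ), so τᵢ = Vᵢ/Q.
τ₁ = 292/23.0 = 12.696 min; τ₂ = 405/23.0 = 17.609 min.
Solving the cascade with C₁(0)=C₂(0)=0 gives C₂(t) = C_in[1 − (τ₁ e^(−t/τ₁) − τ₂ e^(−t/τ₂))/(τ₁ − τ₂)].
At t = 21.7: e^(−t/τ₁) = 0.18100, e^(−t/τ₂) = 0.29161.
C₂ = 2.15·[1 − (12.696·0.18100 − 17.609·0.29161)/(-4.9130)] = 2.15·0.42258 = 0.90855 mol/L.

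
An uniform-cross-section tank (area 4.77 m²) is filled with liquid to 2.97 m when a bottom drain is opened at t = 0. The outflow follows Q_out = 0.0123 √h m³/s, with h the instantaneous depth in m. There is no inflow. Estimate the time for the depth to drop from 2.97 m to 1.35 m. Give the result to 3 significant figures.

435 s

Accumulation of liquid (constant cross-section A): A dh/dt = −0.0123 √h.
∫ h^(−1/2) dh = −(0.0123/A) ∫ dt, giving 2√h = 2√h₀ − (0.0123/A) t.
t = 2A(√h₀ − √h)/0.0123 = 2·4.77·(√2.97 − √1.35)/0.0123
  = 9.5400 × (1.7234 − 1.1619) / 0.0123 = 435.48 s.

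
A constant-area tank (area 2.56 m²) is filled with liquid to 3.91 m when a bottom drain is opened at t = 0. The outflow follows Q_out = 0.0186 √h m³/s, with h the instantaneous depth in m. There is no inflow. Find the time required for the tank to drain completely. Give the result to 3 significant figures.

With no inflow, A dh/dt = −0.0186 √h.
Separate and integrate: 2(√h − √h₀) = −(0.0186/A) t.
Set h = 0: 2√h₀ = (0.0186/A) t_empty ⇒ t_empty = 2A√h₀/0.0186.
t_empty = 2·2.56·√3.91/0.0186 = 5.1200·1.9774/0.0186 = 544.31 s.

544 s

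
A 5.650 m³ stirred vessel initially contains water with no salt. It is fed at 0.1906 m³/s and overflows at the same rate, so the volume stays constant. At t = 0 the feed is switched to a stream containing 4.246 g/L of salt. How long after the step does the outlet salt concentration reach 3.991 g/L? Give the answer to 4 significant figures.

83.37 s

Mass balance on the solute (V constant): V dC/dt = Q(C_in − C), so τ = V/Q = 29.6432 s.
C(t) = C_in + (C₀ − C_in) e^(−t/τ). Set C = 3.991 and solve for t:
e^(−t/τ) = (C − C_in)/(C₀ − C_in) = (3.991 − 4.246)/(0 − 4.246) = 0.0600565
t = −τ ln(…) = 29.6432 × 2.81247 = 83.3707 s.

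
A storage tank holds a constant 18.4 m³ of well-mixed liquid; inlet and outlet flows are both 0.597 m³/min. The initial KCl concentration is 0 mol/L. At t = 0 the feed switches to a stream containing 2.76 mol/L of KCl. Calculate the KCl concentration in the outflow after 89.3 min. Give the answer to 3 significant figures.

Unsteady species balance (constant V, well mixed): V dC/dt = Q(C_in − C).
So dC/dt = (C_in − C)/τ with τ = V/Q = 18.4/0.597 = 30.821 min.
Solution: C(t) = C_in + (C₀ − C_in) e^(−t/τ).
C(89.3) = 2.76 + (0 − 2.76)·e^(−89.3/30.821) = 2.76 + (-2.7600)·0.055167 = 2.6077 mol/L.

2.61 mol/L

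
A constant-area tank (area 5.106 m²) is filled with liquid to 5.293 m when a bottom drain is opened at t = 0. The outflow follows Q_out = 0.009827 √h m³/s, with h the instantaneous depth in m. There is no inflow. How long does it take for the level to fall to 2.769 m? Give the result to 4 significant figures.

Accumulation of liquid (constant cross-section A): A dh/dt = −0.009827 √h.
This is separable: 2 d(√h)/dt = −0.009827/A, so √h = √h₀ − (0.009827/(2A)) t.
t = 2A(√h₀ − √h)/0.009827 = 2·5.106·(√5.293 − √2.769)/0.009827
  = 10.2120 × (2.30065 − 1.66403) / 0.009827 = 661.562 s.

661.6 s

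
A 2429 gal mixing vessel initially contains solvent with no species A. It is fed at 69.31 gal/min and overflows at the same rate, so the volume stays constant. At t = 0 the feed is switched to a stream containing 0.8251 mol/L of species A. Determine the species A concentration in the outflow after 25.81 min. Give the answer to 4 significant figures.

Accumulation = in − out for the solute gives V dC/dt = Q(C_in − C).
Time constant τ = V/Q = 2429/69.31 = 35.0454 min.
This is linear first-order; C(t) = C_in + (C₀ − C_in) e^(−t/τ).
C(25.81) = 0.8251 + (0 − 0.8251)·e^(−25.81/35.0454) = 0.8251 + (-0.825100)·0.478800 = 0.430042 mol/L.

0.4300 mol/L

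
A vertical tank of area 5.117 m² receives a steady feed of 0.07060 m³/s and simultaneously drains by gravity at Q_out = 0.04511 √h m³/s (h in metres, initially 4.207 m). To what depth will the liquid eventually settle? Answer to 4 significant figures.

2.449 m

A dh/dt = Q_in − 0.04511 √h. Steady state requires inflow = outflow:
Q_in = 0.04511 √h_ss ⇒ √h_ss = 0.07060/0.04511 = 1.56506.
h_ss = 1.56506² = 2.44942 m. (Since h₀ = 4.207 m > h_ss, the level will fall toward this value.)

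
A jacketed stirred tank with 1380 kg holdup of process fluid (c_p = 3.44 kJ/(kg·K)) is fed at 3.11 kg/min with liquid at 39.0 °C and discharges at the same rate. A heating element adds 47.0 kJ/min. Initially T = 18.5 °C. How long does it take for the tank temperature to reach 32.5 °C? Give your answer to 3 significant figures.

367 min

Unsteady energy balance on the tank contents: M c_p dT/dt = ṁ c_p (T_in − T) + 47.0.
τ = M/ṁ = 443.73 min; T_ss = T_in + Q̇/(ṁ c_p) = 43.393 °C.
T(t) = T_ss + (T₀ − T_ss) e^(−t/τ). Set T = 32.5:
e^(−t/τ) = (32.5 − 43.393)/(18.5 − 43.393) = 0.43760
t = −443.73 · ln(0.43760) = 366.72 min.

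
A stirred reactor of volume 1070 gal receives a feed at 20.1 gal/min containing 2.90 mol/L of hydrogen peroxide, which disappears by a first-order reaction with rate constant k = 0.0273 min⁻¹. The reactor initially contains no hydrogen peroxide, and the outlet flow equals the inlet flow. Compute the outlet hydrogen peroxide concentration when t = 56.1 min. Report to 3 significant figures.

Species balance: V dC/dt = Q C_in − Q C − k V C.
This is linear with rate a = Q/V + k = 0.046085 min⁻¹.
C_ss = Q C_in/(Q + kV) = 1.1821 mol/L; C(t) = C_ss + (C₀ − C_ss) e^(−a t).
C(56.1) = 1.1821 + (-1.1821)·e^(−0.046085·56.1) = 1.1821 + (-1.1821)·0.075368 = 1.0930 mol/L.

1.09 mol/L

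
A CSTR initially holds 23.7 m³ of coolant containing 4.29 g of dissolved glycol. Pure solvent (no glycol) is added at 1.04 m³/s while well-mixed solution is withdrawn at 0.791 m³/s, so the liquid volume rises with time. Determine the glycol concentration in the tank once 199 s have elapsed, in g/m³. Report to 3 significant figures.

0.00162 g/m³

Total volume: dV/dt = Q_in − Q_out = 0.24900 m³/s, so V(t) = 23.7 + 0.24900 t and V(199) = 73.251 m³.
Solute balance: dm/dt = 0 − Q_out C = −Q_out m/V(t).
dm/m = −Q_out dt/(V₀ + 0.24900 t); integrating gives ln(m/m₀) = −(Q_out/(Q_in−Q_out)) ln(V/V₀).
m = m₀ (V₀/V)^(Q_out/(Q_in−Q_out)) = 4.29 × (23.7/73.251)^(3.1767) = 0.11903 g.
C = m/V = 0.11903/73.251 = 0.0016250 g/m³.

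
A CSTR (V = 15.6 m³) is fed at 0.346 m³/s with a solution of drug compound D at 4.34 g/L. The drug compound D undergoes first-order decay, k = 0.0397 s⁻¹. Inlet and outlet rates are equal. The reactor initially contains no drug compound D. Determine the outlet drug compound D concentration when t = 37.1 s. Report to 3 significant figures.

Accumulation = in − out − consumed: V dC/dt = Q C_in − Q C − k V C.
dC/dt = (Q/V) C_in − (Q/V + k) C; effective rate a = Q/V + k = 0.022179 + 0.0397 = 0.061879 s⁻¹.
C_ss = Q C_in/(Q + kV) = 1.5556 g/L; C(t) = C_ss + (C₀ − C_ss) e^(−a t).
C(37.1) = 1.5556 + (-1.5556)·e^(−0.061879·37.1) = 1.5556 + (-1.5556)·0.10069 = 1.3990 g/L.

1.40 g/L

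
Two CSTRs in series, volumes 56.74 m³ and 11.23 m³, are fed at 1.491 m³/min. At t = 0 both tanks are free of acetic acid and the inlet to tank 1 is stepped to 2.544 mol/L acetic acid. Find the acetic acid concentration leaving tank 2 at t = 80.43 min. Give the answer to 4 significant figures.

Each tank obeys Vᵢ dCᵢ/dt = Q(Cᵢ₋₁ − Cᵢ), so τᵢ = Vᵢ/Q.
τ₁ = 56.74/1.491 = 38.0550 min; τ₂ = 11.23/1.491 = 7.53186 min.
Tank 1: C₁ = C_in(1 − e^(−t/τ₁)). Tank 2 (τ₁ ≠ τ₂): C₂ = C_in[1 − (τ₁ e^(−t/τ₁) − τ₂ e^(−t/τ₂))/(τ₁ − τ₂)].
At t = 80.43: e^(−t/τ₁) = 0.120812, e^(−t/τ₂) = 2.30317e-05.
C₂ = 2.544·[1 − (38.0550·0.120812 − 7.53186·2.30317e-05)/(30.5231)] = 2.544·0.849382 = 2.16083 mol/L.

2.161 mol/L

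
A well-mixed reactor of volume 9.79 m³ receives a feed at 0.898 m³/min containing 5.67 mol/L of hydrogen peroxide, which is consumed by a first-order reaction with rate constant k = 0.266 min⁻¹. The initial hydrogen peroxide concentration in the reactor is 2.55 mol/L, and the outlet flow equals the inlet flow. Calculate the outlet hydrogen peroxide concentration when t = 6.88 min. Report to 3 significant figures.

1.55 mol/L

Species balance: V dC/dt = Q C_in − Q C − k V C.
dC/dt = (Q/V) C_in − (Q/V + k) C; effective rate a = Q/V + k = 0.091726 + 0.266 = 0.35773 min⁻¹.
C_ss = Q C_in/(Q + kV) = 1.4539 mol/L; C(t) = C_ss + (C₀ − C_ss) e^(−a t).
C(6.88) = 1.4539 + (1.0961)·e^(−0.35773·6.88) = 1.4539 + (1.0961)·0.085336 = 1.5474 mol/L.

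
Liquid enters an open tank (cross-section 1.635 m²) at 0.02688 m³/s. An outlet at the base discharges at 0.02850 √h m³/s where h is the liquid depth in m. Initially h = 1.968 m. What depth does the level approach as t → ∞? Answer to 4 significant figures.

Level balance: A dh/dt = 0.02688 − 0.02850 √h. Setting dh/dt = 0:
Q_in = 0.02850 √h_ss ⇒ √h_ss = 0.02688/0.02850 = 0.943158.
h_ss = 0.943158² = 0.889547 m. (Since h₀ = 1.968 m > h_ss, the level will fall toward this value.)

0.8895 m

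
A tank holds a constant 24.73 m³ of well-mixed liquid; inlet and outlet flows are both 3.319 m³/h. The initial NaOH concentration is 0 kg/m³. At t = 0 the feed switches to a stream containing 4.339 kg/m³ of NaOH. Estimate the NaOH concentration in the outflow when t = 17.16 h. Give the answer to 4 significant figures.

3.905 kg/m³

Unsteady species balance (constant V, well mixed): V dC/dt = Q(C_in − C).
Time constant τ = V/Q = 24.73/3.319 = 7.45104 h.
Solution: C(t) = C_in + (C₀ − C_in) e^(−t/τ).
C(17.16) = 4.339 + (0 − 4.339)·e^(−17.16/7.45104) = 4.339 + (-4.33900)·0.0999551 = 3.90529 kg/m³.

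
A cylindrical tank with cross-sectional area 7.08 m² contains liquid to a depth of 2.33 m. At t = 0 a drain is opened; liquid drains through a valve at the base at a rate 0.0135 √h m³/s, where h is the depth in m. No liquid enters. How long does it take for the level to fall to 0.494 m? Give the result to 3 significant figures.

Unsteady balance on liquid volume: A dh/dt = −0.0135 √h.
This is separable: 2 d(√h)/dt = −0.0135/A, so √h = √h₀ − (0.0135/(2A)) t.
t = 2A(√h₀ − √h)/0.0135 = 2·7.08·(√2.33 − √0.494)/0.0135
  = 14.160 × (1.5264 − 0.70285) / 0.0135 = 863.85 s.

864 s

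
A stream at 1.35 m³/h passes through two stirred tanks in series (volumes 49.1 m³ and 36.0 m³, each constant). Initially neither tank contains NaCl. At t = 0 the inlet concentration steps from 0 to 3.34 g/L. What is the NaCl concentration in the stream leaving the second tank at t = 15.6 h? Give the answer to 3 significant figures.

0.301 g/L

Each tank obeys Vᵢ dCᵢ/dt = Q(Cᵢ₋₁ − Cᵢ), so τᵢ = Vᵢ/Q.
τ₁ = 49.1/1.35 = 36.370 h; τ₂ = 36.0/1.35 = 26.667 h.
Solving the cascade with C₁(0)=C₂(0)=0 gives C₂(t) = C_in[1 − (τ₁ e^(−t/τ₁) − τ₂ e^(−t/τ₂))/(τ₁ − τ₂)].
At t = 15.6: e^(−t/τ₁) = 0.65121, e^(−t/τ₂) = 0.55711.
C₂ = 3.34·[1 − (36.370·0.65121 − 26.667·0.55711)/(9.7037)] = 3.34·0.090177 = 0.30119 g/L.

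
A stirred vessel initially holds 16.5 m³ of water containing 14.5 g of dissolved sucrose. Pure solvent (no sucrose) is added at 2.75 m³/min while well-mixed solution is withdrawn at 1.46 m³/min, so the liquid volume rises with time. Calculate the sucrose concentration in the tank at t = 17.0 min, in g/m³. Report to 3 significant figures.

0.145 g/m³

Total volume: dV/dt = Q_in − Q_out = 1.2900 m³/min, so V(t) = 16.5 + 1.2900 t and V(17.0) = 38.430 m³.
Species balance (pure solvent in): dm/dt = −Q_out · m/V(t).
dm/m = −Q_out dt/(V₀ + 1.2900 t); integrating gives ln(m/m₀) = −(Q_out/(Q_in−Q_out)) ln(V/V₀).
m = m₀ (V₀/V)^(Q_out/(Q_in−Q_out)) = 14.5 × (16.5/38.430)^(1.1318) = 5.5692 g.
C = m/V = 5.5692/38.430 = 0.14492 g/m³.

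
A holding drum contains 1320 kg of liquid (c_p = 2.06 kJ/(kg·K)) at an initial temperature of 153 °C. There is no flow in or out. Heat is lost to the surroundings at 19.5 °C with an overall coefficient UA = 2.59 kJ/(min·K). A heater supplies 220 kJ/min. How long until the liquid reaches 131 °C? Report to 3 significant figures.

634 min

Lumped-capacitance energy balance: M c_p dT/dt = UA(T_amb − T) + Q̇.
τ = M c_p/UA = 1049.9 min; T_ss = T_amb + Q̇/UA = 19.5 + 220/2.59 = 104.44 °C.
T(t) = T_ss + (T₀ − T_ss)e^(−t/τ); set T = 131:
t = −τ ln[(T − T_ss)/(T₀ − T_ss)] = −1049.9 · ln(0.54693) = 633.53 min.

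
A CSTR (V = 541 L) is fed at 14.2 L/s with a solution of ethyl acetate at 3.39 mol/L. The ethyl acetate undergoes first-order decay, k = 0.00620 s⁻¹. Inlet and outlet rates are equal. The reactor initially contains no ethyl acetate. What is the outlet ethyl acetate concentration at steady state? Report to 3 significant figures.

2.74 mol/L

Species balance: V dC/dt = Q C_in − Q C − k V C.
At steady state: 0 = Q C_in − (Q + kV) C_ss, so C_ss = Q C_in/(Q + kV).
C_ss = 14.2·3.39/(14.2 + 0.00620·541) = 48.138/17.554 = 2.7422 mol/L.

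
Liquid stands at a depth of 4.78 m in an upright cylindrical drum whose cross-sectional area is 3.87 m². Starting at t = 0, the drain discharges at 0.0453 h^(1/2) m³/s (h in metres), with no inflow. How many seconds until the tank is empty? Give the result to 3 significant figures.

374 s

Volume balance on the tank: A dh/dt = −0.0453 √h.
This is separable: 2 d(√h)/dt = −0.0453/A, so √h = √h₀ − (0.0453/(2A)) t.
Tank is empty when √h = 0: t_empty = 2A√h₀/0.0453.
t_empty = 2·3.87·√4.78/0.0453 = 7.7400·2.1863/0.0453 = 373.56 s.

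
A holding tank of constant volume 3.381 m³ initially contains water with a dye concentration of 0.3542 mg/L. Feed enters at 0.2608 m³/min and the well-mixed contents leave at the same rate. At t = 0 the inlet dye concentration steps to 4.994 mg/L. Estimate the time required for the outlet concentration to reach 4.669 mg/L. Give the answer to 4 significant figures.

34.47 min

Species balance: V dC/dt = Q(C_in − C) ⇒ τ = V/Q = 12.9640 min.
C(t) = C_in + (C₀ − C_in) e^(−t/τ). Set C = 4.669 and solve for t:
e^(−t/τ) = (C − C_in)/(C₀ − C_in) = (4.669 − 4.994)/(0.3542 − 4.994) = 0.0700461
t = −τ ln(…) = 12.9640 × 2.65860 = 34.4660 min.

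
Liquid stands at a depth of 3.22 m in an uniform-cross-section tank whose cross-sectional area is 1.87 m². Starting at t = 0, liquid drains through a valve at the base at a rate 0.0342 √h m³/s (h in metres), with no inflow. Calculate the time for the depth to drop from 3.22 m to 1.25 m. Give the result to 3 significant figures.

Mass balance (ρ constant): A dh/dt = −0.0342 √h.
Separate and integrate: 2(√h − √h₀) = −(0.0342/A) t.
t = 2A(√h₀ − √h)/0.0342 = 2·1.87·(√3.22 − √1.25)/0.0342
  = 3.7400 × (1.7944 − 1.1180) / 0.0342 = 73.969 s.

74.0 s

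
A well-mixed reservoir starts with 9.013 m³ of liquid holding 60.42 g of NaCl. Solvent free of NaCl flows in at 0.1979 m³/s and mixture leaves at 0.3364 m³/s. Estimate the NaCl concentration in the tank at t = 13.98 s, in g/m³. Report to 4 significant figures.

Let m(t) be the amount of NaCl. Volume: V(t) = V₀ + (Q_in − Q_out) t = 9.013 − 0.138500 t; V(13.98) = 7.07677 m³.
No NaCl enters, so dm/dt = −Q_out · (m/V).
dm/m = −Q_out dt/(V₀ − 0.138500 t); integrating gives ln(m/m₀) = −(Q_out/(Q_in−Q_out)) ln(V/V₀).
m = m₀ (V₀/V)^(Q_out/(Q_in−Q_out)) = 60.42 × (9.013/7.07677)^(-2.42888) = 33.5788 g.
C = m/V = 33.5788/7.07677 = 4.74493 g/m³.

4.745 g/m³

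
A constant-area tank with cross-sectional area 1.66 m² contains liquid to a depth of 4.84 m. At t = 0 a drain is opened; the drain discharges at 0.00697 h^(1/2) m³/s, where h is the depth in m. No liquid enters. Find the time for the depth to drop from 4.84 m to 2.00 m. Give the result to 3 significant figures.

374 s

With no inflow, A dh/dt = −0.00697 √h.
Separate and integrate: 2(√h − √h₀) = −(0.00697/A) t.
t = 2A(√h₀ − √h)/0.00697 = 2·1.66·(√4.84 − √2.00)/0.00697
  = 3.3200 × (2.2000 − 1.4142) / 0.00697 = 374.29 s.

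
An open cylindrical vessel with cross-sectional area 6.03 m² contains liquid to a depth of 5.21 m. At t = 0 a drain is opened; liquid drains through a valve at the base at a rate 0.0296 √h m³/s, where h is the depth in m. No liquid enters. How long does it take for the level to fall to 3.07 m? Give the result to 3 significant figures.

Unsteady balance on liquid volume: A dh/dt = −0.0296 √h.
This is separable: 2 d(√h)/dt = −0.0296/A, so √h = √h₀ − (0.0296/(2A)) t.
t = 2A(√h₀ − √h)/0.0296 = 2·6.03·(√5.21 − √3.07)/0.0296
  = 12.060 × (2.2825 − 1.7521) / 0.0296 = 216.10 s.

216 s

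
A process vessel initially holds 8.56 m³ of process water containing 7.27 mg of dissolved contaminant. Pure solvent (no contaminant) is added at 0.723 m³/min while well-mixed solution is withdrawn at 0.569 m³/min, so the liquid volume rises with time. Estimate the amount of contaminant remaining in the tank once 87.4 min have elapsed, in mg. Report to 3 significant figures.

Total volume: dV/dt = Q_in − Q_out = 0.15400 m³/min, so V(t) = 8.56 + 0.15400 t and V(87.4) = 22.020 m³.
No contaminant enters, so dm/dt = −Q_out · (m/V).
Separate: dm/m = −Q_out dt/V(t) ⇒ ln(m/m₀) = −(Q_out/(Q_in−Q_out)) ln(V/V₀).
m = m₀ (V₀/V)^(Q_out/(Q_in−Q_out)) = 7.27 × (8.56/22.020)^(3.6948) = 0.22153 mg.

0.222 mg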